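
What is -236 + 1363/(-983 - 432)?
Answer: -335303/1415 ≈ -236.96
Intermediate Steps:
-236 + 1363/(-983 - 432) = -236 + 1363/(-1415) = -236 - 1/1415*1363 = -236 - 1363/1415 = -335303/1415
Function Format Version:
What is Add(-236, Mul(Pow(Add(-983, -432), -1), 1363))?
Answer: Rational(-335303, 1415) ≈ -236.96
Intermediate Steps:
Add(-236, Mul(Pow(Add(-983, -432), -1), 1363)) = Add(-236, Mul(Pow(-1415, -1), 1363)) = Add(-236, Mul(Rational(-1, 1415), 1363)) = Add(-236, Rational(-1363, 1415)) = Rational(-335303, 1415)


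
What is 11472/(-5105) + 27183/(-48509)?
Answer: -695264463/247638445 ≈ -2.8076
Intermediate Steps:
11472/(-5105) + 27183/(-48509) = 11472*(-1/5105) + 27183*(-1/48509) = -11472/5105 - 27183/48509 = -695264463/247638445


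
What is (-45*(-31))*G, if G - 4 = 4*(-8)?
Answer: -39060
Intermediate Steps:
G = -28 (G = 4 + 4*(-8) = 4 - 32 = -28)
(-45*(-31))*G = -45*(-31)*(-28) = 1395*(-28) = -39060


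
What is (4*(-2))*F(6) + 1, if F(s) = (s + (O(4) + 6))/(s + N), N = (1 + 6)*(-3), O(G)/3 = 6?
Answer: 17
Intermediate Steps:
O(G) = 18 (O(G) = 3*6 = 18)
N = -21 (N = 7*(-3) = -21)
F(s) = (24 + s)/(-21 + s) (F(s) = (s + (18 + 6))/(s - 21) = (s + 24)/(-21 + s) = (24 + s)/(-21 + s))
(4*(-2))*F(6) + 1 = (4*(-2))*((24 + 6)/(-21 + 6)) + 1 = -8*30/(-15) + 1 = -(-8)*30/15 + 1 = -8*(-2) + 1 = 16 + 1 = 17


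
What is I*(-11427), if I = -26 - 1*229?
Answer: 2913885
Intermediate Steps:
I = -255 (I = -26 - 229 = -255)
I*(-11427) = -255*(-11427) = 2913885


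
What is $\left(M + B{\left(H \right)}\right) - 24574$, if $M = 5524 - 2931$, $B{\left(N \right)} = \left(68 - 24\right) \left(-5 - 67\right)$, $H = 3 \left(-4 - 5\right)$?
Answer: $-25149$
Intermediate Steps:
$H = -27$ ($H = 3 \left(-9\right) = -27$)
$B{\left(N \right)} = -3168$ ($B{\left(N \right)} = 44 \left(-72\right) = -3168$)
$M = 2593$ ($M = 5524 - 2931 = 2593$)
$\left(M + B{\left(H \right)}\right) - 24574 = \left(2593 - 3168\right) - 24574 = -575 - 24574 = -25149$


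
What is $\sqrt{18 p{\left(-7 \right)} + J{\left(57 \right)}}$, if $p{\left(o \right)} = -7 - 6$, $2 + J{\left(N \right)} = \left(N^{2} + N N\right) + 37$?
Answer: $\sqrt{6299} \approx 79.366$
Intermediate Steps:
$J{\left(N \right)} = 35 + 2 N^{2}$ ($J{\left(N \right)} = -2 + \left(\left(N^{2} + N N\right) + 37\right) = -2 + \left(\left(N^{2} + N^{2}\right) + 37\right) = -2 + \left(2 N^{2} + 37\right) = -2 + \left(37 + 2 N^{2}\right) = 35 + 2 N^{2}$)
$p{\left(o \right)} = -13$
$\sqrt{18 p{\left(-7 \right)} + J{\left(57 \right)}} = \sqrt{18 \left(-13\right) + \left(35 + 2 \cdot 57^{2}\right)} = \sqrt{-234 + \left(35 + 2 \cdot 3249\right)} = \sqrt{-234 + \left(35 + 6498\right)} = \sqrt{-234 + 6533} = \sqrt{6299}$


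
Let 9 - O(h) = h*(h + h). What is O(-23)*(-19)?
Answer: 19931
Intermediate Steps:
O(h) = 9 - 2*h**2 (O(h) = 9 - h*(h + h) = 9 - h*2*h = 9 - 2*h**2)
O(-23)*(-19) = (9 - 2*(-23)**2)*(-19) = (9 - 2*529)*(-19) = (9 - 1058)*(-19) = -1049*(-19) = 19931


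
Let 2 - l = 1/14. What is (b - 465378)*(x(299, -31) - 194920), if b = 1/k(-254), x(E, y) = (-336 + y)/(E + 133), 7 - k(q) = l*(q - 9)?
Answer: 17631939228212491/194373 ≈ 9.0712e+10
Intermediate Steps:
l = 27/14 (l = 2 - 1/14 = 27/14 ≈ 1.9286)
k(q) = 341/14 - 27*q/14 (k(q) = 7 - 27*(q - 9)/14 = 7 - 27*(-9 + q)/14 = 7 - (-243/14 + 27*q/14) = 7 + (243/14 - 27*q/14) = 341/14 - 27*q/14)
x(E, y) = (-336 + y)/(133 + E)
b = 14/7199 (b = 1/(341/14 - 27/14*(-254)) = 1/(341/14 + 3429/7) = 1/(7199/14) = 14/7199 ≈ 0.0019447)
(b - 465378)*(x(299, -31) - 194920) = (14/7199 - 465378)*((-336 - 31)/(133 + 299) - 194920) = -3350256208*(-367/432 - 194920)/7199 = -3350256208/7199*(-84205807/432) = 17631939228212491/194373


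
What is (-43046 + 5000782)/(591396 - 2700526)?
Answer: -2478868/1054565 ≈ -2.3506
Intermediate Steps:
(-43046 + 5000782)/(591396 - 2700526) = 4957736/(-2109130) = 4957736*(-1/2109130) = -2478868/1054565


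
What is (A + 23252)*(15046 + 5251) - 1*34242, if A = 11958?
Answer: 714623128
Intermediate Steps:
(A + 23252)*(15046 + 5251) - 1*34242 = (11958 + 23252)*(15046 + 5251) - 1*34242 = 35210*20297 - 34242 = 714657370 - 34242 = 714623128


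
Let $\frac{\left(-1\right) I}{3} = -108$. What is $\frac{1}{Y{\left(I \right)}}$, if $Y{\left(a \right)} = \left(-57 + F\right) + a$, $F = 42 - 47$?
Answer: $\frac{1}{262} \approx 0.0038168$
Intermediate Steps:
$I = 324$ ($I = \left(-3\right) \left(-108\right) = 324$)
$F = -5$
$Y{\left(a \right)} = -62 + a$ ($Y{\left(a \right)} = \left(-57 - 5\right) + a = -62 + a$)
$\frac{1}{Y{\left(I \right)}} = \frac{1}{-62 + 324} = \frac{1}{262}$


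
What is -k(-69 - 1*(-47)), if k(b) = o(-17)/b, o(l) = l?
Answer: -17/22 ≈ -0.77273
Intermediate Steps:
k(b) = -17/b
-k(-69 - 1*(-47)) = -(-17)/(-69 - 1*(-47)) = -(-17)/(-69 + 47) = -(-17)/(-22) = -(-17)*(-1)/22 = -1*17/22 = -17/22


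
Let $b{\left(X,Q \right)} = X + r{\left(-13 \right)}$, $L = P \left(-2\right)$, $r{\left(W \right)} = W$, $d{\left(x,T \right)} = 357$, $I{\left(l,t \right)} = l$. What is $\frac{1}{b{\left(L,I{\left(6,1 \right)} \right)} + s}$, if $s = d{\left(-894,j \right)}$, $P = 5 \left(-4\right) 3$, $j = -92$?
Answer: $\frac{1}{464} \approx 0.0021552$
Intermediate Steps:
$P = -60$ ($P = \left(-20\right) 3 = -60$)
$L = 120$ ($L = \left(-60\right) \left(-2\right) = 120$)
$b{\left(X,Q \right)} = -13 + X$ ($b{\left(X,Q \right)} = X - 13 = -13 + X$)
$s = 357$
$\frac{1}{b{\left(L,I{\left(6,1 \right)} \right)} + s} = \frac{1}{\left(-13 + 120\right) + 357} = \frac{1}{107 + 357} = \frac{1}{464}$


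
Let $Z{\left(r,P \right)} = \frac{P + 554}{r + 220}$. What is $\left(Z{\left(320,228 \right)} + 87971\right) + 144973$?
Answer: $\frac{62895271}{270} \approx 2.3295 \cdot 10^{5}$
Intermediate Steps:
$Z{\left(r,P \right)} = \frac{554 + P}{220 + r}$
$\left(Z{\left(320,228 \right)} + 87971\right) + 144973 = \left(\frac{554 + 228}{220 + 320} + 87971\right) + 144973 = \left(\frac{1}{540} \cdot 782 + 87971\right) + 144973 = \left(\frac{391}{270} + 87971\right) + 144973 = \frac{23752561}{270} + 144973 = \frac{62895271}{270}$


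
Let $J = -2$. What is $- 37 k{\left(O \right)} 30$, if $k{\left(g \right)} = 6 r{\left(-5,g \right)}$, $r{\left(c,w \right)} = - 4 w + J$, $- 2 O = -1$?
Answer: $26640$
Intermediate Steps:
$O = \frac{1}{2}$ ($O = \left(- \frac{1}{2}\right) \left(-1\right) = \frac{1}{2} \approx 0.5$)
$r{\left(c,w \right)} = -2 - 4 w$ ($r{\left(c,w \right)} = - 4 w - 2 = -2 - 4 w$)
$k{\left(g \right)} = -12 - 24 g$ ($k{\left(g \right)} = 6 \left(-2 - 4 g\right) = -12 - 24 g$)
$- 37 k{\left(O \right)} 30 = - 37 \left(-12 - 12\right) 30 = \left(-37\right) \left(-24\right) 30 = 888 \cdot 30 = 26640$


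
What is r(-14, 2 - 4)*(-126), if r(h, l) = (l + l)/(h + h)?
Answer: -18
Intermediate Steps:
r(h, l) = l/h (r(h, l) = (2*l)/((2*h)) = (2*l)*(1/(2*h)) = l/h)
r(-14, 2 - 4)*(-126) = ((2 - 4)/(-14))*(-126) = -2*(-1/14)*(-126) = (⅐)*(-126) = -18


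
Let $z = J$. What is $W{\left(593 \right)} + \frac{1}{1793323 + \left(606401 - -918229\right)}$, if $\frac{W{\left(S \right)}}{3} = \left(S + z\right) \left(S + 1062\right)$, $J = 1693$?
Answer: $\frac{37658733370471}{3317953} \approx 1.135 \cdot 10^{7}$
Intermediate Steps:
$z = 1693$
$W{\left(S \right)} = 3 \left(1062 + S\right) \left(1693 + S\right)$ ($W{\left(S \right)} = 3 \left(S + 1693\right) \left(S + 1062\right) = 3 \left(1693 + S\right) \left(1062 + S\right) = 3 \left(1062 + S\right) \left(1693 + S\right)$)
$W{\left(593 \right)} + \frac{1}{1793323 + \left(606401 - -918229\right)} = \left(5393898 + 3 \cdot 593^{2} + 8265 \cdot 593\right) + \frac{1}{1793323 + \left(606401 - -918229\right)} = \left(5393898 + 3 \cdot 351649 + 4901145\right) + \frac{1}{1793323 + \left(606401 + 918229\right)} = \left(5393898 + 1054947 + 4901145\right) + \frac{1}{1793323 + 1524630} = 11349990 + \frac{1}{3317953} = \frac{37658733370471}{3317953}$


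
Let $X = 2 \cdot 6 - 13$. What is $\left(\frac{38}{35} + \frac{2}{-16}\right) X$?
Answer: $- \frac{269}{280} \approx -0.96071$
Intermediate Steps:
$X = -1$ ($X = 12 - 13 = -1$)
$\left(\frac{38}{35} + \frac{2}{-16}\right) X = \left(\frac{38}{35} + \frac{2}{-16}\right) \left(-1\right) = \left(38 \cdot \frac{1}{35} + 2 \left(- \frac{1}{16}\right)\right) \left(-1\right) = \left(\frac{38}{35} - \frac{1}{8}\right) \left(-1\right) = \frac{269}{280} \left(-1\right) = - \frac{269}{280}$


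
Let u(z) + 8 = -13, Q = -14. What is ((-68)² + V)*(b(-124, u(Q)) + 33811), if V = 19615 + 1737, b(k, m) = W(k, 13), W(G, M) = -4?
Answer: 878170632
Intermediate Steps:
u(z) = -21 (u(z) = -8 - 13 = -21)
b(k, m) = -4
V = 21352
((-68)² + V)*(b(-124, u(Q)) + 33811) = ((-68)² + 21352)*(-4 + 33811) = (4624 + 21352)*33807 = 25976*33807 = 878170632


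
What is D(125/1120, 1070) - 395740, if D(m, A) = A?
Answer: -394670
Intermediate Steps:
D(125/1120, 1070) - 395740 = 1070 - 395740 = -394670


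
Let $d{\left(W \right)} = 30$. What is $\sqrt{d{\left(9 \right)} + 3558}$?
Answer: $2 \sqrt{897} \approx 59.9$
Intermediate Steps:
$\sqrt{d{\left(9 \right)} + 3558} = \sqrt{30 + 3558} = \sqrt{3588} = 2 \sqrt{897}$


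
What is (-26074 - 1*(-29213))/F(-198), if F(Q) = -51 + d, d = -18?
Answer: -3139/69 ≈ -45.493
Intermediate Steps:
F(Q) = -69 (F(Q) = -51 - 18 = -69)
(-26074 - 1*(-29213))/F(-198) = (-26074 - 1*(-29213))/(-69) = (-26074 + 29213)*(-1/69) = 3139*(-1/69) = -3139/69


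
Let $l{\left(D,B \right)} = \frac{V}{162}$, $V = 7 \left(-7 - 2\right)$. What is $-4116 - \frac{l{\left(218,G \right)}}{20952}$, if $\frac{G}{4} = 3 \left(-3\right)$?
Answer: $- \frac{1552291769}{377136} \approx -4116.0$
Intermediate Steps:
$V = -63$ ($V = 7 \left(-9\right) = -63$)
$G = -36$ ($G = 4 \cdot 3 \left(-3\right) = 4 \left(-9\right) = -36$)
$l{\left(D,B \right)} = - \frac{7}{18}$ ($l{\left(D,B \right)} = - \frac{63}{162} = \left(-63\right) \frac{1}{162} = - \frac{7}{18}$)
$-4116 - \frac{l{\left(218,G \right)}}{20952} = -4116 - - \frac{7}{18 \cdot 20952} = -4116 - \left(- \frac{7}{18}\right) \frac{1}{20952} = -4116 - - \frac{7}{377136} = -4116 + \frac{7}{377136} = - \frac{1552291769}{377136}$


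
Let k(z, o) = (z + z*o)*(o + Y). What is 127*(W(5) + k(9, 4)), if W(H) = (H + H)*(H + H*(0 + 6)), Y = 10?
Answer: 124460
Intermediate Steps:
W(H) = 14*H² (W(H) = (2*H)*(H + H*6) = (2*H)*(H + 6*H) = (2*H)*(7*H) = 14*H²)
k(z, o) = (10 + o)*(z + o*z) (k(z, o) = (z + z*o)*(o + 10) = (z + o*z)*(10 + o) = (10 + o)*(z + o*z))
127*(W(5) + k(9, 4)) = 127*(14*5² + 9*(10 + 4² + 11*4)) = 127*(14*25 + 9*(10 + 16 + 44)) = 127*(350 + 9*70) = 127*(350 + 630) = 127*980 = 124460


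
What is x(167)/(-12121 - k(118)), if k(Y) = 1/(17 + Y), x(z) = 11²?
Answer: -16335/1636336 ≈ -0.0099827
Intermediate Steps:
x(z) = 121
x(167)/(-12121 - k(118)) = 121/(-12121 - 1/(17 + 118)) = 121/(-12121 - 1/135) = 121/(-1636336/135) = 121*(-135/1636336) = -16335/1636336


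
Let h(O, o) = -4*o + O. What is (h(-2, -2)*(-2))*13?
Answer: -156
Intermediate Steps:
h(O, o) = O - 4*o
(h(-2, -2)*(-2))*13 = ((-2 - 4*(-2))*(-2))*13 = ((-2 + 8)*(-2))*13 = (6*(-2))*13 = -12*13 = -156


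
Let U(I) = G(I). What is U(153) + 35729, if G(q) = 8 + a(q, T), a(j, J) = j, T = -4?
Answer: 35890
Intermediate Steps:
G(q) = 8 + q
U(I) = 8 + I
U(153) + 35729 = (8 + 153) + 35729 = 161 + 35729 = 35890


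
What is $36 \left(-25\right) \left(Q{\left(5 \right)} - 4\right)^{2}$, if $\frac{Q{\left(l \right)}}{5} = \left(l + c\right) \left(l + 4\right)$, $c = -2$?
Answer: $-15444900$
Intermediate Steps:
$Q{\left(l \right)} = 5 \left(-2 + l\right) \left(4 + l\right)$ ($Q{\left(l \right)} = 5 \left(l - 2\right) \left(l + 4\right) = 5 \left(-2 + l\right) \left(4 + l\right)$)
$36 \left(-25\right) \left(Q{\left(5 \right)} - 4\right)^{2} = 36 \left(-25\right) \left(\left(-40 + 5 \cdot 5^{2} + 10 \cdot 5\right) - 4\right)^{2} = - 900 \left(\left(-40 + 5 \cdot 25 + 50\right) - 4\right)^{2} = - 900 \left(\left(-40 + 125 + 50\right) - 4\right)^{2} = - 900 \left(135 - 4\right)^{2} = - 900 \cdot 131^{2} = \left(-900\right) 17161 = -15444900$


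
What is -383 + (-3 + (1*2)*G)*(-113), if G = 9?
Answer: -2078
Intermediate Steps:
-383 + (-3 + (1*2)*G)*(-113) = -383 + (-3 + (1*2)*9)*(-113) = -383 + (-3 + 2*9)*(-113) = -383 + (-3 + 18)*(-113) = -383 + 15*(-113) = -383 - 1695 = -2078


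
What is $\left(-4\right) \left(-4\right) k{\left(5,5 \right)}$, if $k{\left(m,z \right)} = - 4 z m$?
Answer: $-1600$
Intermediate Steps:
$k{\left(m,z \right)} = - 4 m z$
$\left(-4\right) \left(-4\right) k{\left(5,5 \right)} = \left(-4\right) \left(-4\right) \left(\left(-4\right) 5 \cdot 5\right) = 16 \left(-100\right) = -1600$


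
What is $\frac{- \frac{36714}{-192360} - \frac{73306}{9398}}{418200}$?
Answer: $- \frac{1146341999}{63001804908000} \approx -1.8195 \cdot 10^{-5}$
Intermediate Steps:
$\frac{- \frac{36714}{-192360} - \frac{73306}{9398}}{418200} = \left(\left(-36714\right) \left(- \frac{1}{192360}\right) - \frac{36653}{4699}\right) \frac{1}{418200} = \left(\frac{6119}{32060} - \frac{36653}{4699}\right) \frac{1}{418200} = \left(- \frac{1146341999}{150649940}\right) \frac{1}{418200} = - \frac{1146341999}{63001804908000}$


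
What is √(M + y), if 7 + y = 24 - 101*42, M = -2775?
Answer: 10*I*√70 ≈ 83.666*I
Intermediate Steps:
y = -4225 (y = -7 + (24 - 101*42) = -7 + (24 - 4242) = -7 - 4218 = -4225)
√(M + y) = √(-2775 - 4225) = √(-7000) = 10*I*√70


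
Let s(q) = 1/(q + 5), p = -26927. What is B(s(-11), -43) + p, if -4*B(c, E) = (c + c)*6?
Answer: -53853/2 ≈ -26927.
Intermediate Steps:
s(q) = 1/(5 + q)
B(c, E) = -3*c (B(c, E) = -(c + c)*6/4 = -2*c*6/4 = -3*c)
B(s(-11), -43) + p = -3/(5 - 11) - 26927 = -3/(-6) - 26927 = -3*(-⅙) - 26927 = ½ - 26927 = -53853/2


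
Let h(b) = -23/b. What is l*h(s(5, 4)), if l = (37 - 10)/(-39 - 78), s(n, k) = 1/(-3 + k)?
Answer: 69/13 ≈ 5.3077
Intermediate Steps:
l = -3/13 (l = 27/(-117) = 27*(-1/117) = -3/13 ≈ -0.23077)
l*h(s(5, 4)) = -(-69)/(13*(1/(-3 + 4))) = -(-69)/(13*(1/1)) = -(-69)/(13*1) = -(-69)/13 = -3/13*(-23) = 69/13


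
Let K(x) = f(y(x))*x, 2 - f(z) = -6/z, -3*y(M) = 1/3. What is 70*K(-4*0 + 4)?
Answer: -14560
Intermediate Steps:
y(M) = -⅑ (y(M) = -⅓/3 = -⅓*⅓ = -⅑)
f(z) = 2 + 6/z (f(z) = 2 - (-6)/z = 2 + 6/z)
K(x) = -52*x (K(x) = (2 + 6/(-⅑))*x = (2 + 6*(-9))*x = (2 - 54)*x = -52*x)
70*K(-4*0 + 4) = 70*(-52*(-4*0 + 4)) = 70*(-52*(0 + 4)) = 70*(-52*4) = 70*(-208) = -14560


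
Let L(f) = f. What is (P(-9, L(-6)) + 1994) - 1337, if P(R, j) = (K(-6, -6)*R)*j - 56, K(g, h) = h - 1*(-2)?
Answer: 385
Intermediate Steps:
K(g, h) = 2 + h (K(g, h) = h + 2 = 2 + h)
P(R, j) = -56 - 4*R*j (P(R, j) = ((2 - 6)*R)*j - 56 = (-4*R)*j - 56 = -4*R*j - 56 = -56 - 4*R*j)
(P(-9, L(-6)) + 1994) - 1337 = ((-56 - 4*(-9)*(-6)) + 1994) - 1337 = ((-56 - 216) + 1994) - 1337 = (-272 + 1994) - 1337 = 1722 - 1337 = 385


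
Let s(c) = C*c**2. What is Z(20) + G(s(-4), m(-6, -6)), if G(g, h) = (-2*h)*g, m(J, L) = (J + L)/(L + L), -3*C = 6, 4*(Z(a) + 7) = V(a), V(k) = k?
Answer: 62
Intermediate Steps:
Z(a) = -7 + a/4
C = -2 (C = -1/3*6 = -2)
s(c) = -2*c**2
m(J, L) = (J + L)/(2*L) (m(J, L) = (J + L)/((2*L)) = (J + L)*(1/(2*L)) = (J + L)/(2*L))
G(g, h) = -2*g*h
Z(20) + G(s(-4), m(-6, -6)) = (-7 + (1/4)*20) - 2*(-2*(-4)**2)*(1/2)*(-6 - 6)/(-6) = (-7 + 5) - 2*(-2*16)*(1/2)*(-1/6)*(-12) = -2 - 2*(-32)*1 = -2 + 64 = 62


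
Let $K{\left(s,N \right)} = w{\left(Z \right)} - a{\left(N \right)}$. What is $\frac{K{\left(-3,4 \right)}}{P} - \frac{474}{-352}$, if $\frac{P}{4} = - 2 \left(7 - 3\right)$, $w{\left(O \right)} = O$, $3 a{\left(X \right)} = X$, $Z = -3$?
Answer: $\frac{1565}{1056} \approx 1.482$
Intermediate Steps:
$a{\left(X \right)} = \frac{X}{3}$
$P = -32$ ($P = 4 \left(- 2 \left(7 - 3\right)\right) = 4 \left(\left(-2\right) 4\right) = 4 \left(-8\right) = -32$)
$K{\left(s,N \right)} = -3 - \frac{N}{3}$
$\frac{K{\left(-3,4 \right)}}{P} - \frac{474}{-352} = \frac{-3 - \frac{4}{3}}{-32} - \frac{474}{-352} = \left(-3 - \frac{4}{3}\right) \left(- \frac{1}{32}\right) - - \frac{237}{176} = \left(- \frac{13}{3}\right) \left(- \frac{1}{32}\right) + \frac{237}{176} = \frac{13}{96} + \frac{237}{176} = \frac{1565}{1056}$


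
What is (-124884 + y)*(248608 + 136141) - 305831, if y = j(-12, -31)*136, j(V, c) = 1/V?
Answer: -144160981307/3 ≈ -4.8054e+10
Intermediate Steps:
y = -34/3 (y = 136/(-12) = -1/12*136 = -34/3 ≈ -11.333)
(-124884 + y)*(248608 + 136141) - 305831 = (-124884 - 34/3)*(248608 + 136141) - 305831 = -374686/3*384749 - 305831 = -144160063814/3 - 305831 = -144160981307/3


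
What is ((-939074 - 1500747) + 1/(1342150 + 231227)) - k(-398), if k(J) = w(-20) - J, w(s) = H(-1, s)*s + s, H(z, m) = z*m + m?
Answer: -3839352982022/1573377 ≈ -2.4402e+6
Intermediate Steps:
H(z, m) = m + m*z (H(z, m) = m*z + m = m + m*z)
w(s) = s (w(s) = (s*(1 - 1))*s + s = (s*0)*s + s = 0*s + s = 0 + s = s)
k(J) = -20 - J
((-939074 - 1500747) + 1/(1342150 + 231227)) - k(-398) = ((-939074 - 1500747) + 1/(1342150 + 231227)) - (-20 - 1*(-398)) = (-2439821 + 1/1573377) - (-20 + 398) = (-2439821 + 1/1573377) - 1*378 = -3838758245516/1573377 - 378 = -3839352982022/1573377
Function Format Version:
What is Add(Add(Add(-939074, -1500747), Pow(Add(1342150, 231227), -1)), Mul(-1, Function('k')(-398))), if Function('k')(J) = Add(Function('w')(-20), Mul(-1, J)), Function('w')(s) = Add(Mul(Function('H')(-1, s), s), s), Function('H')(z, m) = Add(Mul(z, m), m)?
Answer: Rational(-3839352982022, 1573377) ≈ -2.4402e+6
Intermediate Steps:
Function('H')(z, m) = Add(m, Mul(m, z)) (Function('H')(z, m) = Add(Mul(m, z), m) = Add(m, Mul(m, z)))
Function('w')(s) = s (Function('w')(s) = Add(Mul(Mul(s, Add(1, -1)), s), s) = Add(Mul(Mul(s, 0), s), s) = Add(Mul(0, s), s) = Add(0, s) = s)
Function('k')(J) = Add(-20, Mul(-1, J))
Add(Add(Add(-939074, -1500747), Pow(Add(1342150, 231227), -1)), Mul(-1, Function('k')(-398))) = Add(Add(Add(-939074, -1500747), Pow(Add(1342150, 231227), -1)), Mul(-1, Add(-20, Mul(-1, -398)))) = Add(Add(-2439821, Pow(1573377, -1)), Mul(-1, Add(-20, 398))) = Add(Add(-2439821, Rational(1, 1573377)), Mul(-1, 378)) = Add(Rational(-3838758245516, 1573377), -378) = Rational(-3839352982022, 1573377)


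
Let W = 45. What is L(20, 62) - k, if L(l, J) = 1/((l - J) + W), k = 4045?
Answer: -12134/3 ≈ -4044.7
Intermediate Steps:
L(l, J) = 1/(45 + l - J) (L(l, J) = 1/((l - J) + 45) = 1/(45 + l - J))
L(20, 62) - k = 1/(45 + 20 - 1*62) - 1*4045 = 1/(45 + 20 - 62) - 4045 = 1/3 - 4045 = ⅓ - 4045 = -12134/3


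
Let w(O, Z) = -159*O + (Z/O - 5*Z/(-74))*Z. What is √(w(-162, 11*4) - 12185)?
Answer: √1518276685/333 ≈ 117.01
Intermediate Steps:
w(O, Z) = -159*O + Z*(5*Z/74 + Z/O) (w(O, Z) = -159*O + (Z/O - 5*Z*(-1/74))*Z = -159*O + (Z/O + 5*Z/74)*Z = -159*O + (5*Z/74 + Z/O)*Z = -159*O + Z*(5*Z/74 + Z/O))
√(w(-162, 11*4) - 12185) = √((-159*(-162) + 5*(11*4)²/74 + (11*4)²/(-162)) - 12185) = √((25758 + (5/74)*44² - 1/162*44²) - 12185) = √((25758 + (5/74)*1936 - 1/162*1936) - 12185) = √((25758 + 4840/37 - 968/81) - 12185) = √(77552950/2997 - 12185) = √(41034505/2997) = √1518276685/333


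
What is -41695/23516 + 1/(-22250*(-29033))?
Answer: -13467156640117/7595482811500 ≈ -1.7730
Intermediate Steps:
-41695/23516 + 1/(-22250*(-29033)) = -41695*1/23516 - 1/22250*(-1/29033) = -41695/23516 + 1/645984250 = -13467156640117/7595482811500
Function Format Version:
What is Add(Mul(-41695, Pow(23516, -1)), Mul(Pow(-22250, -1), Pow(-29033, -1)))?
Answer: Rational(-13467156640117, 7595482811500) ≈ -1.7730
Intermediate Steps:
Add(Mul(-41695, Pow(23516, -1)), Mul(Pow(-22250, -1), Pow(-29033, -1))) = Add(Mul(-41695, Rational(1, 23516)), Mul(Rational(-1, 22250), Rational(-1, 29033))) = Add(Rational(-41695, 23516), Rational(1, 645984250)) = Rational(-13467156640117, 7595482811500)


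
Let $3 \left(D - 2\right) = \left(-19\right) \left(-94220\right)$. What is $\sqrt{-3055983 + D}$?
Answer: $\frac{i \sqrt{22133289}}{3} \approx 1568.2 i$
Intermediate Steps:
$D = \frac{1790186}{3}$ ($D = 2 + \frac{\left(-19\right) \left(-94220\right)}{3} = 2 + \frac{1}{3} \cdot 1790180 = 2 + \frac{1790180}{3} = \frac{1790186}{3} \approx 5.9673 \cdot 10^{5}$)
$\sqrt{-3055983 + D} = \sqrt{-3055983 + \frac{1790186}{3}} = \sqrt{- \frac{7377763}{3}} = \frac{i \sqrt{22133289}}{3}$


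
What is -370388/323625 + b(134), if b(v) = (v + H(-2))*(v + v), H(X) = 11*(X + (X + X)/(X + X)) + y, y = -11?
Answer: 9713557612/323625 ≈ 30015.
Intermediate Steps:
H(X) = 11*X (H(X) = 11*(X + (X + X)/(X + X)) - 11 = 11*(X + (2*X)/((2*X))) - 11 = 11*(X + (2*X)*(1/(2*X))) - 11 = 11*(X + 1) - 11 = 11*(1 + X) - 11 = (11 + 11*X) - 11 = 11*X)
b(v) = 2*v*(-22 + v) (b(v) = (v + 11*(-2))*(v + v) = (v - 22)*(2*v) = (-22 + v)*(2*v) = 2*v*(-22 + v))
-370388/323625 + b(134) = -370388/323625 + 2*134*(-22 + 134) = -370388*1/323625 + 2*134*112 = -370388/323625 + 30016 = 9713557612/323625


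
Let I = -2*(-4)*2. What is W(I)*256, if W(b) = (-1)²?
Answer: 256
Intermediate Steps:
I = 16 (I = 8*2 = 16)
W(b) = 1
W(I)*256 = 1*256 = 256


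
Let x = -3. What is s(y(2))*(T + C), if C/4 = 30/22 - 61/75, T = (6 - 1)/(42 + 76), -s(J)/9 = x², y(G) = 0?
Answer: -5897151/32450 ≈ -181.73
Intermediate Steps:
s(J) = -81 (s(J) = -9*(-3)² = -9*9 = -81)
T = 5/118 ≈ 0.042373
C = 1816/825 (C = 4*(30/22 - 61/75) = 4*(30*(1/22) - 61*1/75) = 4*(15/11 - 61/75) = 4*(454/825) = 1816/825 ≈ 2.2012)
s(y(2))*(T + C) = -81*(5/118 + 1816/825) = -81*218413/97350 = -5897151/32450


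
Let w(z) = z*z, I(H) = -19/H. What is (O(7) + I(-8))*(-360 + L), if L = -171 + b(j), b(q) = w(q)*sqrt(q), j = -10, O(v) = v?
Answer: -39825/8 + 1875*I*sqrt(10)/2 ≈ -4978.1 + 2964.6*I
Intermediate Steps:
w(z) = z**2
b(q) = q**(5/2) (b(q) = q**2*sqrt(q) = q**(5/2))
L = -171 + 100*I*sqrt(10) (L = -171 + (-10)**(5/2) = -171 + 100*I*sqrt(10) ≈ -171.0 + 316.23*I)
(O(7) + I(-8))*(-360 + L) = (7 - 19/(-8))*(-360 + (-171 + 100*I*sqrt(10))) = (7 - 19*(-1/8))*(-531 + 100*I*sqrt(10)) = (7 + 19/8)*(-531 + 100*I*sqrt(10)) = 75*(-531 + 100*I*sqrt(10))/8 = -39825/8 + 1875*I*sqrt(10)/2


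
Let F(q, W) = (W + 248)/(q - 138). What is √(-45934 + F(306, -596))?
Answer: I*√9003470/14 ≈ 214.33*I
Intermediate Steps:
F(q, W) = (248 + W)/(-138 + q)
√(-45934 + F(306, -596)) = √(-45934 + (248 - 596)/(-138 + 306)) = √(-45934 - 348/168) = √(-45934 + (1/168)*(-348)) = √(-45934 - 29/14) = √(-643105/14) = I*√9003470/14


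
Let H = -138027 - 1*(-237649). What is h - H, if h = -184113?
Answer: -283735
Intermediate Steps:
H = 99622 (H = -138027 + 237649 = 99622)
h - H = -184113 - 1*99622 = -184113 - 99622 = -283735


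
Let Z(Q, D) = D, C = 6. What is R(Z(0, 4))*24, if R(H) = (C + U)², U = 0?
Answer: 864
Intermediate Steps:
R(H) = 36 (R(H) = (6 + 0)² = 6² = 36)
R(Z(0, 4))*24 = 36*24 = 864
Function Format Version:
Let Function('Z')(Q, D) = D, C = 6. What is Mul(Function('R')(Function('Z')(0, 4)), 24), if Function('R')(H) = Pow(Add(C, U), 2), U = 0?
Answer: 864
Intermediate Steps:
Function('R')(H) = 36 (Function('R')(H) = Pow(Add(6, 0), 2) = Pow(6, 2) = 36)
Mul(Function('R')(Function('Z')(0, 4)), 24) = Mul(36, 24) = 864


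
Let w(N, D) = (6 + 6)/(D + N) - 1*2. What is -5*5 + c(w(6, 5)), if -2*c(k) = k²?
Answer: -3075/121 ≈ -25.413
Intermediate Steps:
w(N, D) = -2 + 12/(D + N) (w(N, D) = 12/(D + N) - 2 = -2 + 12/(D + N))
c(k) = -k²/2
-5*5 + c(w(6, 5)) = -5*5 - 4*(6 - 1*5 - 1*6)²/(5 + 6)²/2 = -25 - 4*(6 - 5 - 6)²/121/2 = -25 - (2*(1/11)*(-5))²/2 = -25 - (-10/11)²/2 = -25 - ½*100/121 = -25 - 50/121 = -3075/121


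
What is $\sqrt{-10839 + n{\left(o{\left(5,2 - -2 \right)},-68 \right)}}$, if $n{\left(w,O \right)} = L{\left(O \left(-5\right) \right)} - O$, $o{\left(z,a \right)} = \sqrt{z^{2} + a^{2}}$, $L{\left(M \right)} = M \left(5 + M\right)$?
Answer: $\sqrt{106529} \approx 326.39$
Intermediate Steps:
$o{\left(z,a \right)} = \sqrt{a^{2} + z^{2}}$
$n{\left(w,O \right)} = - O - 5 O \left(5 - 5 O\right)$ ($n{\left(w,O \right)} = O \left(-5\right) \left(5 + O \left(-5\right)\right) - O = - 5 O \left(5 - 5 O\right) - O = - O - 5 O \left(5 - 5 O\right)$)
$\sqrt{-10839 + n{\left(o{\left(5,2 - -2 \right)},-68 \right)}} = \sqrt{-10839 - 68 \left(-26 + 25 \left(-68\right)\right)} = \sqrt{-10839 - 68 \left(-26 - 1700\right)} = \sqrt{-10839 - -117368} = \sqrt{-10839 + 117368} = \sqrt{106529}$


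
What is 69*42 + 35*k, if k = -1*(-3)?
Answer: 3003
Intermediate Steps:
k = 3
69*42 + 35*k = 69*42 + 35*3 = 2898 + 105 = 3003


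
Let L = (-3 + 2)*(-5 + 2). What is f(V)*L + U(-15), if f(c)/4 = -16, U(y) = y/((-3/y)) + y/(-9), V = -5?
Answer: -796/3 ≈ -265.33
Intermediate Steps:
U(y) = -y²/3 - y/9 (U(y) = y*(-y/3) + y*(-⅑) = -y²/3 - y/9)
L = 3 (L = -1*(-3) = 3)
f(c) = -64 (f(c) = 4*(-16) = -64)
f(V)*L + U(-15) = -64*3 - ⅑*(-15)*(1 + 3*(-15)) = -192 - ⅑*(-15)*(1 - 45) = -192 - ⅑*(-15)*(-44) = -192 - 220/3 = -796/3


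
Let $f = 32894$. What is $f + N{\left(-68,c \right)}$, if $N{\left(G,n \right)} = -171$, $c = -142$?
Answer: $32723$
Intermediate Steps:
$f + N{\left(-68,c \right)} = 32894 - 171 = 32723$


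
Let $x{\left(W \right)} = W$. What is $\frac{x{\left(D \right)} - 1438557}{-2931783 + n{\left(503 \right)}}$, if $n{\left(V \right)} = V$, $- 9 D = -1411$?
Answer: $\frac{6472801}{13190760} \approx 0.49071$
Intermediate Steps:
$D = \frac{1411}{9}$ ($D = \left(- \frac{1}{9}\right) \left(-1411\right) = \frac{1411}{9} \approx 156.78$)
$\frac{x{\left(D \right)} - 1438557}{-2931783 + n{\left(503 \right)}} = \frac{\frac{1411}{9} - 1438557}{-2931783 + 503} = - \frac{12945602}{9 \left(-2931280\right)} = \left(- \frac{12945602}{9}\right) \left(- \frac{1}{2931280}\right) = \frac{6472801}{13190760}$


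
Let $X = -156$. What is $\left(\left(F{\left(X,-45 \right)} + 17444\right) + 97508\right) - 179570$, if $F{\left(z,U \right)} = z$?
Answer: $-64774$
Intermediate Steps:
$\left(\left(F{\left(X,-45 \right)} + 17444\right) + 97508\right) - 179570 = \left(\left(-156 + 17444\right) + 97508\right) - 179570 = \left(17288 + 97508\right) - 179570 = 114796 - 179570 = -64774$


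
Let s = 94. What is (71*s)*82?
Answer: 547268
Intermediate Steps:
(71*s)*82 = (71*94)*82 = 6674*82 = 547268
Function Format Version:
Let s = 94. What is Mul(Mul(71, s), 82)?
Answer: 547268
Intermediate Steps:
Mul(Mul(71, s), 82) = Mul(Mul(71, 94), 82) = Mul(6674, 82) = 547268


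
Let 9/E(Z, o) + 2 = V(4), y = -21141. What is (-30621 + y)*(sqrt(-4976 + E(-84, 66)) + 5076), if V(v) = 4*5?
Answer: -262743912 - 25881*I*sqrt(19902) ≈ -2.6274e+8 - 3.6511e+6*I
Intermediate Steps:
V(v) = 20
E(Z, o) = 1/2 (E(Z, o) = 9/(-2 + 20) = 9/18 = 9*(1/18) = 1/2)
(-30621 + y)*(sqrt(-4976 + E(-84, 66)) + 5076) = (-30621 - 21141)*(sqrt(-4976 + 1/2) + 5076) = -51762*(sqrt(-9951/2) + 5076) = -51762*(I*sqrt(19902)/2 + 5076) = -51762*(5076 + I*sqrt(19902)/2) = -262743912 - 25881*I*sqrt(19902)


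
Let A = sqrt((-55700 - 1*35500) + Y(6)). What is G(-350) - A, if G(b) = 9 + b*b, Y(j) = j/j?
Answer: 122509 - I*sqrt(91199) ≈ 1.2251e+5 - 301.99*I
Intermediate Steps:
Y(j) = 1
G(b) = 9 + b**2
A = I*sqrt(91199) (A = sqrt((-55700 - 1*35500) + 1) = sqrt((-55700 - 35500) + 1) = sqrt(-91200 + 1) = sqrt(-91199) = I*sqrt(91199) ≈ 301.99*I)
G(-350) - A = (9 + (-350)**2) - I*sqrt(91199) = (9 + 122500) - I*sqrt(91199) = 122509 - I*sqrt(91199)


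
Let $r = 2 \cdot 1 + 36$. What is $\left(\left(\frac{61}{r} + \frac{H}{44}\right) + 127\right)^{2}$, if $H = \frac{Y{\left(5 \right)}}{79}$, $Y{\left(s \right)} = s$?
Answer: $\frac{72142956677401}{4361809936} \approx 16540.0$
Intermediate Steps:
$r = 38$ ($r = 2 + 36 = 38$)
$H = \frac{5}{79} \approx 0.063291$
$\left(\left(\frac{61}{r} + \frac{H}{44}\right) + 127\right)^{2} = \left(\left(\frac{61}{38} + \frac{5}{79 \cdot 44}\right) + 127\right)^{2} = \left(\left(61 \cdot \frac{1}{38} + \frac{5}{79} \cdot \frac{1}{44}\right) + 127\right)^{2} = \left(\left(\frac{61}{38} + \frac{5}{3476}\right) + 127\right)^{2} = \left(\frac{106113}{66044} + 127\right)^{2} = \left(\frac{8493701}{66044}\right)^{2} = \frac{72142956677401}{4361809936}$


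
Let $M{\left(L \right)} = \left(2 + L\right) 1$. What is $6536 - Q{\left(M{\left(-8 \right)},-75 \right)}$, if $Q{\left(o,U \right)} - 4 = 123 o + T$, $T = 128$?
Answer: $7142$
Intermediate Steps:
$M{\left(L \right)} = 2 + L$
$Q{\left(o,U \right)} = 132 + 123 o$ ($Q{\left(o,U \right)} = 4 + \left(123 o + 128\right) = 4 + \left(128 + 123 o\right) = 132 + 123 o$)
$6536 - Q{\left(M{\left(-8 \right)},-75 \right)} = 6536 - \left(132 + 123 \left(2 - 8\right)\right) = 6536 - \left(132 + 123 \left(-6\right)\right) = 6536 - \left(132 - 738\right) = 6536 - -606 = 6536 + 606 = 7142$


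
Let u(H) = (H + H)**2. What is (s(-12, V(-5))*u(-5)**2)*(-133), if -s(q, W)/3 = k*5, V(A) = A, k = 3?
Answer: 59850000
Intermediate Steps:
u(H) = 4*H**2 (u(H) = (2*H)**2 = 4*H**2)
s(q, W) = -45 (s(q, W) = -9*5 = -3*15 = -45)
(s(-12, V(-5))*u(-5)**2)*(-133) = -45*(4*(-5)**2)**2*(-133) = -45*(4*25)**2*(-133) = -45*100**2*(-133) = -45*10000*(-133) = -450000*(-133) = 59850000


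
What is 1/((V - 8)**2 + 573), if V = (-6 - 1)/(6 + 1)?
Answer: 1/654 ≈ 0.0015291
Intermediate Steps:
V = -1 (V = -7/7 = -7*1/7 = -1)
1/((V - 8)**2 + 573) = 1/((-1 - 8)**2 + 573) = 1/((-9)**2 + 573) = 1/(81 + 573) = 1/654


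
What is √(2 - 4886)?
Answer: 2*I*√1221 ≈ 69.886*I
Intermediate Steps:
√(2 - 4886) = √(-4884) = 2*I*√1221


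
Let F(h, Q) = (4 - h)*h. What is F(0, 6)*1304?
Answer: 0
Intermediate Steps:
F(h, Q) = h*(4 - h)
F(0, 6)*1304 = (0*(4 - 1*0))*1304 = (0*(4 + 0))*1304 = (0*4)*1304 = 0*1304 = 0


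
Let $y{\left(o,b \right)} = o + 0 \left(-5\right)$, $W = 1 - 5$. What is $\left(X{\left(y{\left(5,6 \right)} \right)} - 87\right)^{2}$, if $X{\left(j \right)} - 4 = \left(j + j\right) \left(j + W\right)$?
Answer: $5329$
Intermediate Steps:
$W = -4$ ($W = 1 - 5 = -4$)
$y{\left(o,b \right)} = o$ ($y{\left(o,b \right)} = o + 0 = o$)
$X{\left(j \right)} = 4 + 2 j \left(-4 + j\right)$ ($X{\left(j \right)} = 4 + \left(j + j\right) \left(j - 4\right) = 4 + 2 j \left(-4 + j\right)$)
$\left(X{\left(y{\left(5,6 \right)} \right)} - 87\right)^{2} = \left(\left(4 - 40 + 2 \cdot 5^{2}\right) - 87\right)^{2} = \left(\left(4 - 40 + 2 \cdot 25\right) - 87\right)^{2} = \left(\left(4 - 40 + 50\right) - 87\right)^{2} = \left(14 - 87\right)^{2} = \left(-73\right)^{2} = 5329$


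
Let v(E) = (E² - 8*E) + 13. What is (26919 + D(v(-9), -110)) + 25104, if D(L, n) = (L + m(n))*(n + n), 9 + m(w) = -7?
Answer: 19023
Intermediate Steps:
m(w) = -16 (m(w) = -9 - 7 = -16)
v(E) = 13 + E² - 8*E
D(L, n) = 2*n*(-16 + L) (D(L, n) = (L - 16)*(n + n) = (-16 + L)*(2*n) = 2*n*(-16 + L))
(26919 + D(v(-9), -110)) + 25104 = (26919 + 2*(-110)*(-16 + (13 + (-9)² - 8*(-9)))) + 25104 = (26919 + 2*(-110)*(-16 + (13 + 81 + 72))) + 25104 = (26919 + 2*(-110)*(-16 + 166)) + 25104 = (26919 + 2*(-110)*150) + 25104 = (26919 - 33000) + 25104 = -6081 + 25104 = 19023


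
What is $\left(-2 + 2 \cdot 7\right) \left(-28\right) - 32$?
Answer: $-368$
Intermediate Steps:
$\left(-2 + 2 \cdot 7\right) \left(-28\right) - 32 = \left(-2 + 14\right) \left(-28\right) - 32 = 12 \left(-28\right) - 32 = -336 - 32 = -368$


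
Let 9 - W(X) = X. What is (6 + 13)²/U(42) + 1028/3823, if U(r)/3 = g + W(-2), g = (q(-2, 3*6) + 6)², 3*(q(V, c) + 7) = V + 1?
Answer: 4258529/439645 ≈ 9.6863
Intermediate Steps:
W(X) = 9 - X
q(V, c) = -20/3 + V/3 (q(V, c) = -7 + (V + 1)/3 = -7 + (1 + V)/3 = -7 + (⅓ + V/3) = -20/3 + V/3)
g = 16/9 (g = ((-20/3 + (⅓)*(-2)) + 6)² = ((-20/3 - ⅔) + 6)² = (-22/3 + 6)² = (-4/3)² = 16/9 ≈ 1.7778)
U(r) = 115/3 (U(r) = 3*(16/9 + (9 - 1*(-2))) = 3*(16/9 + (9 + 2)) = 3*(16/9 + 11) = 3*(115/9) = 115/3)
(6 + 13)²/U(42) + 1028/3823 = (6 + 13)²/(115/3) + 1028/3823 = 19²*(3/115) + 1028*(1/3823) = 361*(3/115) + 1028/3823 = 1083/115 + 1028/3823 = 4258529/439645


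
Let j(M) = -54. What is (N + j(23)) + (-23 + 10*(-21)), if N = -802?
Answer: -1089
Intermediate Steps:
(N + j(23)) + (-23 + 10*(-21)) = (-802 - 54) + (-23 + 10*(-21)) = -856 + (-23 - 210) = -856 - 233 = -1089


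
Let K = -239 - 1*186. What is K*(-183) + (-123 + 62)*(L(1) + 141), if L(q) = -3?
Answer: 69357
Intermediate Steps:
K = -425 (K = -239 - 186 = -425)
K*(-183) + (-123 + 62)*(L(1) + 141) = -425*(-183) + (-123 + 62)*(-3 + 141) = 77775 - 61*138 = 77775 - 8418 = 69357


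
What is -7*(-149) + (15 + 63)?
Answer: 1121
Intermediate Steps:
-7*(-149) + (15 + 63) = 1043 + 78 = 1121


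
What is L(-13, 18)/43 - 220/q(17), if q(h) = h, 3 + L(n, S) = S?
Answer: -9205/731 ≈ -12.592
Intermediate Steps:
L(n, S) = -3 + S
L(-13, 18)/43 - 220/q(17) = (-3 + 18)/43 - 220/17 = 15*(1/43) - 220*1/17 = 15/43 - 220/17 = -9205/731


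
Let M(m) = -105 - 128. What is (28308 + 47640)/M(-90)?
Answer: -75948/233 ≈ -325.96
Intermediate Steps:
M(m) = -233
(28308 + 47640)/M(-90) = (28308 + 47640)/(-233) = 75948*(-1/233) = -75948/233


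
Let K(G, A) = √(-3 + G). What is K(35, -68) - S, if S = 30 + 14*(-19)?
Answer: 236 + 4*√2 ≈ 241.66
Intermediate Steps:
S = -236 (S = 30 - 266 = -236)
K(35, -68) - S = √(-3 + 35) - 1*(-236) = √32 + 236 = 4*√2 + 236 = 236 + 4*√2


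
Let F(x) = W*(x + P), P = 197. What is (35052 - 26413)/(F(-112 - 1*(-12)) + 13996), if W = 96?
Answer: 8639/23308 ≈ 0.37065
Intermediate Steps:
F(x) = 18912 + 96*x (F(x) = 96*(x + 197) = 96*(197 + x) = 18912 + 96*x)
(35052 - 26413)/(F(-112 - 1*(-12)) + 13996) = (35052 - 26413)/((18912 + 96*(-112 - 1*(-12))) + 13996) = 8639/((18912 + 96*(-112 + 12)) + 13996) = 8639/((18912 + 96*(-100)) + 13996) = 8639/((18912 - 9600) + 13996) = 8639/(9312 + 13996) = 8639/23308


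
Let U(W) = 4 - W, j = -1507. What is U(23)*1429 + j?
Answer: -28658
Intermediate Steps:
U(23)*1429 + j = (4 - 1*23)*1429 - 1507 = (4 - 23)*1429 - 1507 = -19*1429 - 1507 = -27151 - 1507 = -28658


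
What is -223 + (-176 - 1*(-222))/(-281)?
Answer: -62709/281 ≈ -223.16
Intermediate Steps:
-223 + (-176 - 1*(-222))/(-281) = -223 + (-176 + 222)*(-1/281) = -223 + 46*(-1/281) = -223 - 46/281 = -62709/281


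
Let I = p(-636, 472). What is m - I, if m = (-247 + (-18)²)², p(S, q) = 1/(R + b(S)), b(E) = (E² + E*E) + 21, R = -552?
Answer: 4793365268/808461 ≈ 5929.0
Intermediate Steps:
b(E) = 21 + 2*E² (b(E) = (E² + E²) + 21 = 2*E² + 21 = 21 + 2*E²)
p(S, q) = 1/(-531 + 2*S²) (p(S, q) = 1/(-552 + (21 + 2*S²)) = 1/(-531 + 2*S²))
m = 5929 (m = (-247 + 324)² = 77² = 5929)
I = 1/808461 (I = 1/(-531 + 2*(-636)²) = 1/(-531 + 2*404496) = 1/(-531 + 808992) = 1/808461 ≈ 1.2369e-6)
m - I = 5929 - 1*1/808461 = 5929 - 1/808461 = 4793365268/808461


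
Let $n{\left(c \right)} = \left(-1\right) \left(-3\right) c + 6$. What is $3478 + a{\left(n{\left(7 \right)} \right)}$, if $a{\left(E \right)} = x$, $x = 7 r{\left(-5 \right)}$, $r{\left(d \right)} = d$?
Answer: $3443$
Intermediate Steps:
$n{\left(c \right)} = 6 + 3 c$ ($n{\left(c \right)} = 3 c + 6 = 6 + 3 c$)
$x = -35$ ($x = 7 \left(-5\right) = -35$)
$a{\left(E \right)} = -35$
$3478 + a{\left(n{\left(7 \right)} \right)} = 3478 - 35 = 3443$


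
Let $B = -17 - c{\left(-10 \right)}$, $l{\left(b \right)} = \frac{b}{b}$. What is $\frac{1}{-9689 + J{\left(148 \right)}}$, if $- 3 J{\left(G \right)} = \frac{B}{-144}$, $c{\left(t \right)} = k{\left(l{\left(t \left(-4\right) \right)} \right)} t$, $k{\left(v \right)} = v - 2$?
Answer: $- \frac{16}{155025} \approx -0.00010321$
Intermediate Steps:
$l{\left(b \right)} = 1$
$k{\left(v \right)} = -2 + v$
$c{\left(t \right)} = - t$ ($c{\left(t \right)} = \left(-2 + 1\right) t = - t$)
$B = -27$ ($B = -17 - \left(-1\right) \left(-10\right) = -17 - 10 = -27$)
$J{\left(G \right)} = - \frac{1}{16}$ ($J{\left(G \right)} = - \frac{\left(-27\right) \frac{1}{-144}}{3} = - \frac{\left(-27\right) \left(- \frac{1}{144}\right)}{3} = \left(- \frac{1}{3}\right) \frac{3}{16} = - \frac{1}{16}$)
$\frac{1}{-9689 + J{\left(148 \right)}} = \frac{1}{-9689 - \frac{1}{16}} = \frac{1}{- \frac{155025}{16}} = - \frac{16}{155025}$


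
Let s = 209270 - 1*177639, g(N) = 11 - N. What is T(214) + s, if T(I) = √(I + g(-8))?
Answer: 31631 + √233 ≈ 31646.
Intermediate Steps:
s = 31631 (s = 209270 - 177639 = 31631)
T(I) = √(19 + I) (T(I) = √(I + (11 - 1*(-8))) = √(I + (11 + 8)) = √(I + 19) = √(19 + I))
T(214) + s = √(19 + 214) + 31631 = √233 + 31631 = 31631 + √233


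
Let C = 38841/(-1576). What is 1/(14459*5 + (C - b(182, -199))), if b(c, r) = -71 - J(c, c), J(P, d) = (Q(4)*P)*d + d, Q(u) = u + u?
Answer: 1576/531924199 ≈ 2.9628e-6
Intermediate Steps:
Q(u) = 2*u
C = -38841/1576 (C = 38841*(-1/1576) = -38841/1576 ≈ -24.645)
J(P, d) = d + 8*P*d (J(P, d) = ((2*4)*P)*d + d = (8*P)*d + d = 8*P*d + d = d + 8*P*d)
b(c, r) = -71 - c*(1 + 8*c)
1/(14459*5 + (C - b(182, -199))) = 1/(14459*5 + (-38841/1576 - (-71 - 1*182*(1 + 8*182)))) = 1/(72295 + (-38841/1576 - (-71 - 1*182*(1 + 1456)))) = 1/(72295 + (-38841/1576 - (-71 - 1*182*1457))) = 1/(72295 + (-38841/1576 - (-71 - 265174))) = 1/(72295 + (-38841/1576 - 1*(-265245))) = 1/(72295 + (-38841/1576 + 265245)) = 1/(72295 + 417987279/1576) = 1/(531924199/1576) = 1576/531924199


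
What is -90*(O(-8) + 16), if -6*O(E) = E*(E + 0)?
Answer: -480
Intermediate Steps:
O(E) = -E²/6 (O(E) = -E*(E + 0)/6 = -E*E/6 = -E²/6)
-90*(O(-8) + 16) = -90*(-⅙*(-8)² + 16) = -90*(-⅙*64 + 16) = -90*(-32/3 + 16) = -90*16/3 = -480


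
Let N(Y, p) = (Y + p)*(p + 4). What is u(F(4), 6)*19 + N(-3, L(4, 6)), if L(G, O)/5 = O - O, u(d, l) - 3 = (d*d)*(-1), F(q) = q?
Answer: -259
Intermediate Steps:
u(d, l) = 3 - d**2 (u(d, l) = 3 + (d*d)*(-1) = 3 + d**2*(-1) = 3 - d**2)
L(G, O) = 0 (L(G, O) = 5*(O - O) = 5*0 = 0)
N(Y, p) = (4 + p)*(Y + p) (N(Y, p) = (Y + p)*(4 + p) = (4 + p)*(Y + p))
u(F(4), 6)*19 + N(-3, L(4, 6)) = (3 - 1*4**2)*19 + (0**2 + 4*(-3) + 4*0 - 3*0) = (3 - 1*16)*19 + (0 - 12 + 0 + 0) = (3 - 16)*19 - 12 = -13*19 - 12 = -247 - 12 = -259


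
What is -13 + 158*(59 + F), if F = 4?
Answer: 9941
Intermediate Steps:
-13 + 158*(59 + F) = -13 + 158*(59 + 4) = -13 + 158*63 = -13 + 9954 = 9941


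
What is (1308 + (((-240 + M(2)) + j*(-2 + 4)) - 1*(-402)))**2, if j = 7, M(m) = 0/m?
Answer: 2202256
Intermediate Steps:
M(m) = 0
(1308 + (((-240 + M(2)) + j*(-2 + 4)) - 1*(-402)))**2 = (1308 + (((-240 + 0) + 7*(-2 + 4)) - 1*(-402)))**2 = (1308 + ((-240 + 7*2) + 402))**2 = (1308 + ((-240 + 14) + 402))**2 = (1308 + (-226 + 402))**2 = (1308 + 176)**2 = 1484**2 = 2202256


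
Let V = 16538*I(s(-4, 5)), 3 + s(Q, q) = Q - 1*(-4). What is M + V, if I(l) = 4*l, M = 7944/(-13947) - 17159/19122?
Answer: -17642507220415/88898178 ≈ -1.9846e+5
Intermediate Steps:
M = -130407247/88898178 (M = 7944*(-1/13947) - 17159*1/19122 = -2648/4649 - 17159/19122 = -130407247/88898178 ≈ -1.4669)
s(Q, q) = 1 + Q (s(Q, q) = -3 + (Q - 1*(-4)) = -3 + (Q + 4) = -3 + (4 + Q) = 1 + Q)
V = -198456 (V = 16538*(4*(1 - 4)) = 16538*(4*(-3)) = 16538*(-12) = -198456)
M + V = -130407247/88898178 - 198456 = -17642507220415/88898178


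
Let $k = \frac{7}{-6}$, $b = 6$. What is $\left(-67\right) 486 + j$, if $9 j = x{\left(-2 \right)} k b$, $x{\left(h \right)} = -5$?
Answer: $- \frac{293023}{9} \approx -32558.0$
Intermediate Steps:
$k = - \frac{7}{6}$ ($k = 7 \left(- \frac{1}{6}\right) = - \frac{7}{6} \approx -1.1667$)
$j = \frac{35}{9}$ ($j = \frac{\left(-5\right) \left(- \frac{7}{6}\right) 6}{9} = \frac{\frac{35}{6} \cdot 6}{9} = \frac{1}{9} \cdot 35 = \frac{35}{9} \approx 3.8889$)
$\left(-67\right) 486 + j = \left(-67\right) 486 + \frac{35}{9} = -32562 + \frac{35}{9} = - \frac{293023}{9}$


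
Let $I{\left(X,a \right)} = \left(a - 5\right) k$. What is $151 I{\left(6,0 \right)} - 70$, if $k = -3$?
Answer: $2195$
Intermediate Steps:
$I{\left(X,a \right)} = 15 - 3 a$ ($I{\left(X,a \right)} = \left(a - 5\right) \left(-3\right) = \left(-5 + a\right) \left(-3\right) = 15 - 3 a$)
$151 I{\left(6,0 \right)} - 70 = 151 \left(15 - 0\right) - 70 = 151 \left(15 + 0\right) - 70 = 151 \cdot 15 - 70 = 2265 - 70 = 2195$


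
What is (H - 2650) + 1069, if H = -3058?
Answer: -4639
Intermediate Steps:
(H - 2650) + 1069 = (-3058 - 2650) + 1069 = -5708 + 1069 = -4639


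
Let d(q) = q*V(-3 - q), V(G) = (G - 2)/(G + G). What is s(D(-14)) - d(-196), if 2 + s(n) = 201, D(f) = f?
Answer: 57125/193 ≈ 295.98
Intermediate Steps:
V(G) = (-2 + G)/(2*G) (V(G) = (-2 + G)/((2*G)) = (-2 + G)*(1/(2*G)) = (-2 + G)/(2*G))
s(n) = 199 (s(n) = -2 + 201 = 199)
d(q) = q*(-5 - q)/(2*(-3 - q)) (d(q) = q*((-2 + (-3 - q))/(2*(-3 - q))) = q*((-5 - q)/(2*(-3 - q))) = q*(-5 - q)/(2*(-3 - q)))
s(D(-14)) - d(-196) = 199 - (-196)*(5 - 196)/(2*(3 - 196)) = 199 - (-196)*(-191)/(2*(-193)) = 199 - (-196)*(-1)*(-191)/(2*193) = 199 - 1*(-18718/193) = 199 + 18718/193 = 57125/193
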